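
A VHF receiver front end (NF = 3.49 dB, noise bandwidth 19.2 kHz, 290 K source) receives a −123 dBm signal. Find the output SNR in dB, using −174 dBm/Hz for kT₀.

4.7 dB

Noise floor: N = −174 + 10 log₁₀(B) + NF
10 log₁₀(1.92×10⁴) = 42.83 dB
N = −174 + 42.83 + 3.49 = −127.68 dBm
SNR = P_sig − N = −123 − (−127.68) = 4.68 dB → 4.7 dB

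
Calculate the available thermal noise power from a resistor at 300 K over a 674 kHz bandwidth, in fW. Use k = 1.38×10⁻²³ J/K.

P_n = kTB = 1.38×10⁻²³ × 300 × 6.74×10⁵ = 2.79×10⁻¹⁵ W = 2.79 fW

2.79 fW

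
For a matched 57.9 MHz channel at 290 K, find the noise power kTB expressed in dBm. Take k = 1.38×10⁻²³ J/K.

−96.4 dBm

P_n = kTB = 1.38×10⁻²³ × 290 × 5.79×10⁷ = 2.32×10⁻¹³ W
In dBm: 10 log₁₀(2.32×10⁻¹³ / 10⁻³) = −96.4 dBm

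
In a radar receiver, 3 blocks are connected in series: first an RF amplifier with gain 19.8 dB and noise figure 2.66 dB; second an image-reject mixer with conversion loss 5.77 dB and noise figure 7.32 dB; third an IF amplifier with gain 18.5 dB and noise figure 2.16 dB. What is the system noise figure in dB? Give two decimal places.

2.83 dB

Convert to linear (a loss of L dB is a gain of −L dB): F_i = 10^(NF_i/10), G_i = 10^(G_i,dB/10)
  Stage 1: F_1 = 10^(2.66/10) = 1.845, G_1 = 10^(19.8/10) = 95.50
  Stage 2: F_2 = 10^(7.32/10) = 5.395, G_2 = 10^(−5.77/10) = 0.2649
  Stage 3: F_3 = 10^(2.16/10) = 1.644, G_3 = 10^(18.5/10) = 70.79
Friis cascade:
  F = 1.845 + (5.395 − 1)/95.50 + (1.644 − 1)/25.29 = 1.917
NF = 10 log₁₀(1.917) = 2.83 dB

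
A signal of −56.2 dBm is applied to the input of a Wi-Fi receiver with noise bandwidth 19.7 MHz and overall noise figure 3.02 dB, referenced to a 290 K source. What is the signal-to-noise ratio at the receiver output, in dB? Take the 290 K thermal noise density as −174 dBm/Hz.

41.8 dB

Noise floor: N = −174 + 10 log₁₀(B) + NF
10 log₁₀(1.97×10⁷) = 72.94 dB
N = −174 + 72.94 + 3.02 = −98.04 dBm
SNR = P_sig − N = −56.2 − (−98.04) = 41.84 dB → 41.8 dB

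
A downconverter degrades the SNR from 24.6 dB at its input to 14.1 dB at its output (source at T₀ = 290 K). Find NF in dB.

10.5 dB

NF (dB) = SNR_in(dB) − SNR_out(dB) when the source is at T₀
NF = 24.6 − 14.1 = 10.5 dB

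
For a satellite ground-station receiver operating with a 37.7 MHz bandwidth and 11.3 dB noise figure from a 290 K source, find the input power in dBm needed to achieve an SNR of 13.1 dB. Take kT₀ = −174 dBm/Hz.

Sensitivity = −174 + 10 log₁₀(B) + NF + SNR_min
= −174 + 75.76 + 11.3 + 13.1
= −73.84 dBm → −73.8 dBm

−73.8 dBm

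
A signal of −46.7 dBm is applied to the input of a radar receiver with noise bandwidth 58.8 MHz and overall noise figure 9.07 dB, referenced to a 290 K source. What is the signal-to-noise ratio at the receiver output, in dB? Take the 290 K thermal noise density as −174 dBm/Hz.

Noise floor: N = −174 + 10 log₁₀(B) + NF
10 log₁₀(5.88×10⁷) = 77.69 dB
N = −174 + 77.69 + 9.07 = −87.24 dBm
SNR = P_sig − N = −46.7 − (−87.24) = 40.54 dB → 40.5 dB

40.5 dB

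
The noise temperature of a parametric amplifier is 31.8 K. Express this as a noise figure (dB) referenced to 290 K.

F = 1 + T_e/T₀ = 1 + 31.8/290 = 1.10966
NF = 10 log₁₀(1.10966) = 0.452 dB

0.452 dB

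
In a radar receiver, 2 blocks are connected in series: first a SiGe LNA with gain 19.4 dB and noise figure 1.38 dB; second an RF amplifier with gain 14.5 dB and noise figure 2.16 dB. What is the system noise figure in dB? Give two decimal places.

Convert to linear (a loss of L dB is a gain of −L dB): F_i = 10^(NF_i/10), G_i = 10^(G_i,dB/10)
  Stage 1: F_1 = 10^(1.38/10) = 1.374, G_1 = 10^(19.4/10) = 87.10
  Stage 2: F_2 = 10^(2.16/10) = 1.644, G_2 = 10^(14.5/10) = 28.18
Friis cascade:
  F = 1.374 + (1.644 − 1)/87.10 = 1.381
NF = 10 log₁₀(1.381) = 1.40 dB

1.40 dB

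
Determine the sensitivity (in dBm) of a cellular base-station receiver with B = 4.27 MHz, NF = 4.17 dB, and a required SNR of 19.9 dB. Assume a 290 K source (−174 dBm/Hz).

−83.6 dBm

Sensitivity = −174 + 10 log₁₀(B) + NF + SNR_min
= −174 + 66.3 + 4.17 + 19.9
= −83.63 dBm → −83.6 dBm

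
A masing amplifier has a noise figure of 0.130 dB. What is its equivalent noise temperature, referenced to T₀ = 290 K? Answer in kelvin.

F = 10^(0.130/10) = 1.03039
T_e = (F − 1)·T₀ = (1.03039 − 1) × 290 = 8.81 K

8.81 K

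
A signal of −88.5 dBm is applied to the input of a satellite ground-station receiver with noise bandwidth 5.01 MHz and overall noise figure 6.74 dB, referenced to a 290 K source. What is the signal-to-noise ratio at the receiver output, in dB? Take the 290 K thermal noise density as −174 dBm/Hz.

Noise floor: N = −174 + 10 log₁₀(B) + NF
10 log₁₀(5.01×10⁶) = 67 dB
N = −174 + 67 + 6.74 = −100.26 dBm
SNR = P_sig − N = −88.5 − (−100.26) = 11.76 dB → 11.8 dB

11.8 dB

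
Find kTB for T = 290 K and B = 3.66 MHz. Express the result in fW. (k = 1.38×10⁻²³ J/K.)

14.6 fW

P_n = kTB = 1.38×10⁻²³ × 290 × 3.66×10⁶ = 1.46×10⁻¹⁴ W = 14.6 fW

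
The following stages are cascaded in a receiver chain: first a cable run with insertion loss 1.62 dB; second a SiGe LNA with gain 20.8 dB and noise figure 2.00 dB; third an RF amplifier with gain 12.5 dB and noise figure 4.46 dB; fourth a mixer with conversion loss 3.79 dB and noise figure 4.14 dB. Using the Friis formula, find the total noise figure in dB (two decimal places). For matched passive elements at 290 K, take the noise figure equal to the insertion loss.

3.66 dB

Convert to linear (a loss of L dB is a gain of −L dB): F_i = 10^(NF_i/10), G_i = 10^(G_i,dB/10)
  Stage 1: F_1 = 10^(1.62/10) = 1.452, G_1 = 10^(−1.62/10) = 0.6887
  Stage 2: F_2 = 10^(2.00/10) = 1.585, G_2 = 10^(20.8/10) = 120.2
  Stage 3: F_3 = 10^(4.46/10) = 2.793, G_3 = 10^(12.5/10) = 17.78
  Stage 4: F_4 = 10^(4.14/10) = 2.594, G_4 = 10^(−3.79/10) = 0.4178
Friis cascade:
  F = 1.452 + (1.585 − 1)/0.6887 + (2.793 − 1)/82.79 + (2.594 − 1)/1472 = 2.324
NF = 10 log₁₀(2.324) = 3.66 dB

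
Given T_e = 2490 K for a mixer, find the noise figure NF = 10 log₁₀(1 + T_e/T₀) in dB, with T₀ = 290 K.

9.82 dB

F = 1 + T_e/T₀ = 1 + 2490/290 = 9.58621
NF = 10 log₁₀(9.58621) = 9.82 dB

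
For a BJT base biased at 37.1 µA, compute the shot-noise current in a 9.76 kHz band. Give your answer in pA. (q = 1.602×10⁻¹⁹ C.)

341 pA

I_n = √(2qI·B)
2qI·B = 2 × 1.602×10⁻¹⁹ × 3.71×10⁻⁵ × 9.76×10³ = 1.16×10⁻¹⁹ A²
I_n = √(1.16×10⁻¹⁹) = 3.41×10⁻¹⁰ A = 341 pA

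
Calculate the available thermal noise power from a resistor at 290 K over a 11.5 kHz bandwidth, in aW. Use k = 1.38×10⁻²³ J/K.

P_n = kTB = 1.38×10⁻²³ × 290 × 1.15×10⁴ = 4.60×10⁻¹⁷ W = 46.0 aW

46.0 aW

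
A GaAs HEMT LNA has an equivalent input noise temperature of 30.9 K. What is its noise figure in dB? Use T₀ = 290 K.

F = 1 + T_e/T₀ = 1 + 30.9/290 = 1.10655
NF = 10 log₁₀(1.10655) = 0.440 dB

0.440 dB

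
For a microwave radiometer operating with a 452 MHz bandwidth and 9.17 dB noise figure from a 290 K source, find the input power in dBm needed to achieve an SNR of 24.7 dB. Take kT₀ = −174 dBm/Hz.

Sensitivity = −174 + 10 log₁₀(B) + NF + SNR_min
= −174 + 86.55 + 9.17 + 24.7
= −53.58 dBm → −53.6 dBm

−53.6 dBm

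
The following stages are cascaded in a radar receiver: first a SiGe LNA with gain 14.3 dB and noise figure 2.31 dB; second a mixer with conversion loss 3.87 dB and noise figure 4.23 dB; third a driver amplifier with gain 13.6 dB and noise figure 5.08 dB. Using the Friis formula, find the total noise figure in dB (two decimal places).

Convert to linear (a loss of L dB is a gain of −L dB): F_i = 10^(NF_i/10), G_i = 10^(G_i,dB/10)
  Stage 1: F_1 = 10^(2.31/10) = 1.702, G_1 = 10^(14.3/10) = 26.92
  Stage 2: F_2 = 10^(4.23/10) = 2.649, G_2 = 10^(−3.87/10) = 0.4102
  Stage 3: F_3 = 10^(5.08/10) = 3.221, G_3 = 10^(13.6/10) = 22.91
Friis cascade:
  F = 1.702 + (2.649 − 1)/26.92 + (3.221 − 1)/11.04 = 1.965
NF = 10 log₁₀(1.965) = 2.93 dB

2.93 dB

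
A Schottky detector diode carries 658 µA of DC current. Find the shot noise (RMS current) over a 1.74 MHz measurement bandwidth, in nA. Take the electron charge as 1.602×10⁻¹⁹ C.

I_n = √(2qI·B)
2qI·B = 2 × 1.602×10⁻¹⁹ × 6.58×10⁻⁴ × 1.74×10⁶ = 3.67×10⁻¹⁶ A²
I_n = √(3.67×10⁻¹⁶) = 1.92×10⁻⁸ A = 19.2 nA

19.2 nA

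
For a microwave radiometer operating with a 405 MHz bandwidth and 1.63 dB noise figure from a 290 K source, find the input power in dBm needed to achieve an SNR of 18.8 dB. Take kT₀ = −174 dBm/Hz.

−67.5 dBm

Sensitivity = −174 + 10 log₁₀(B) + NF + SNR_min
= −174 + 86.07 + 1.63 + 18.8
= −67.50 dBm → −67.5 dBm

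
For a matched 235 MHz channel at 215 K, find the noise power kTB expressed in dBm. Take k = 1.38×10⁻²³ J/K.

−91.6 dBm

P_n = kTB = 1.38×10⁻²³ × 215 × 2.35×10⁸ = 6.97×10⁻¹³ W
In dBm: 10 log₁₀(6.97×10⁻¹³ / 10⁻³) = −91.6 dBm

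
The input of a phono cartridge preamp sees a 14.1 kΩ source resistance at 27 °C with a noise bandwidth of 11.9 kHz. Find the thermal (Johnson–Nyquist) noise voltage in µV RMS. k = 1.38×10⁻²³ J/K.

T = 27 °C + 273.15 = 300.15 K
V_n = √(4kTRB)
4kTRB = 4 × 1.38×10⁻²³ × 300.15 × 1.41×10⁴ × 1.19×10⁴ = 2.78×10⁻¹² V²
V_n = √(2.78×10⁻¹²) = 1.67×10⁻⁶ V = 1.67 µV

1.67 µV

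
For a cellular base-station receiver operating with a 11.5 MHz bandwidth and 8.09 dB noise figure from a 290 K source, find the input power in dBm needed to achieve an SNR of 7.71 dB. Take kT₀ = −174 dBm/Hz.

Sensitivity = −174 + 10 log₁₀(B) + NF + SNR_min
= −174 + 70.61 + 8.09 + 7.71
= −87.59 dBm → −87.6 dBm

−87.6 dBm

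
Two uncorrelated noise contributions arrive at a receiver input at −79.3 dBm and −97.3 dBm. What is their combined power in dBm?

Convert to linear, add, convert back:
P₁ = 1.17×10⁻¹¹ W, P₂ = 1.86×10⁻¹³ W
P_tot = 1.19×10⁻¹¹ W → 10 log₁₀(P_tot / 10⁻³) = −79.2 dBm

−79.2 dBm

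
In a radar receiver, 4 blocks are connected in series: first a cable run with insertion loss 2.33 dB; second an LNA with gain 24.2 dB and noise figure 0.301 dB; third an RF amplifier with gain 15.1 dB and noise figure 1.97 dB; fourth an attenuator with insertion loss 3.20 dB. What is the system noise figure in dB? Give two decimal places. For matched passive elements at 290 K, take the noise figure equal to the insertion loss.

Convert to linear (a loss of L dB is a gain of −L dB): F_i = 10^(NF_i/10), G_i = 10^(G_i,dB/10)
  Stage 1: F_1 = 10^(2.33/10) = 1.710, G_1 = 10^(−2.33/10) = 0.5848
  Stage 2: F_2 = 10^(0.301/10) = 1.072, G_2 = 10^(24.2/10) = 263.0
  Stage 3: F_3 = 10^(1.97/10) = 1.574, G_3 = 10^(15.1/10) = 32.36
  Stage 4: F_4 = 10^(3.20/10) = 2.089, G_4 = 10^(−3.20/10) = 0.4786
Friis cascade:
  F = 1.710 + (1.072 − 1)/0.5848 + (1.574 − 1)/153.8 + (2.089 − 1)/4977 = 1.837
NF = 10 log₁₀(1.837) = 2.64 dB

2.64 dB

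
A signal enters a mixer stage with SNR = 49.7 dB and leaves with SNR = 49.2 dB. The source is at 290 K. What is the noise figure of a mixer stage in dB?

0.5 dB

NF (dB) = SNR_in(dB) − SNR_out(dB) when the source is at T₀
NF = 49.7 − 49.2 = 0.5 dB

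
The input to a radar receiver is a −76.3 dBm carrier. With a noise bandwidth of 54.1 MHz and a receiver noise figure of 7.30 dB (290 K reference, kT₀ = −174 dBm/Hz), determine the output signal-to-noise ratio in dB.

13.1 dB

Noise floor: N = −174 + 10 log₁₀(B) + NF
10 log₁₀(5.41×10⁷) = 77.33 dB
N = −174 + 77.33 + 7.30 = −89.37 dBm
SNR = P_sig − N = −76.3 − (−89.37) = 13.07 dB → 13.1 dB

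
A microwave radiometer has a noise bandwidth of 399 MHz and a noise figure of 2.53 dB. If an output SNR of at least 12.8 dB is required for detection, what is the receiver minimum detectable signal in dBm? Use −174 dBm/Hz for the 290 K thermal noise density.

Sensitivity = −174 + 10 log₁₀(B) + NF + SNR_min
= −174 + 86.01 + 2.53 + 12.8
= −72.66 dBm → −72.7 dBm

−72.7 dBm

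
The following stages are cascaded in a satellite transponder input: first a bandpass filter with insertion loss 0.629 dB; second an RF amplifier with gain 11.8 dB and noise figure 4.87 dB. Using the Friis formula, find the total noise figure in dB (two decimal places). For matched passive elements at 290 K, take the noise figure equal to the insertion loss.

Convert to linear (a loss of L dB is a gain of −L dB): F_i = 10^(NF_i/10), G_i = 10^(G_i,dB/10)
  Stage 1: F_1 = 10^(0.629/10) = 1.156, G_1 = 10^(−0.629/10) = 0.8652
  Stage 2: F_2 = 10^(4.87/10) = 3.069, G_2 = 10^(11.8/10) = 15.14
Friis cascade:
  F = 1.156 + (3.069 − 1)/0.8652 = 3.547
NF = 10 log₁₀(3.547) = 5.50 dB

5.50 dB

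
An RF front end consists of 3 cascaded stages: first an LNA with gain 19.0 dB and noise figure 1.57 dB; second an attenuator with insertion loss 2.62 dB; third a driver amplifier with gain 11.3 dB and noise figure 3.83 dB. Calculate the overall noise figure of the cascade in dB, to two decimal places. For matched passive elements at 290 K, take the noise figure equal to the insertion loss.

Convert to linear (a loss of L dB is a gain of −L dB): F_i = 10^(NF_i/10), G_i = 10^(G_i,dB/10)
  Stage 1: F_1 = 10^(1.57/10) = 1.435, G_1 = 10^(19.0/10) = 79.43
  Stage 2: F_2 = 10^(2.62/10) = 1.828, G_2 = 10^(−2.62/10) = 0.5470
  Stage 3: F_3 = 10^(3.83/10) = 2.415, G_3 = 10^(11.3/10) = 13.49
Friis cascade:
  F = 1.435 + (1.828 − 1)/79.43 + (2.415 − 1)/43.45 = 1.478
NF = 10 log₁₀(1.478) = 1.70 dB

1.70 dB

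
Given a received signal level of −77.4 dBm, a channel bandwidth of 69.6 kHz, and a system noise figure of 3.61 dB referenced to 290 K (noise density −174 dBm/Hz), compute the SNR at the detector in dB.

Noise floor: N = −174 + 10 log₁₀(B) + NF
10 log₁₀(6.96×10⁴) = 48.43 dB
N = −174 + 48.43 + 3.61 = −121.96 dBm
SNR = P_sig − N = −77.4 − (−121.96) = 44.56 dB → 44.6 dB

44.6 dB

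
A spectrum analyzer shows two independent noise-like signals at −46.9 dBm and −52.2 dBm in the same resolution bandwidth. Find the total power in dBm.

−45.8 dBm

Convert to linear, add, convert back:
P₁ = 2.04×10⁻⁸ W, P₂ = 6.03×10⁻⁹ W
P_tot = 2.64×10⁻⁸ W → 10 log₁₀(P_tot / 10⁻³) = −45.8 dBm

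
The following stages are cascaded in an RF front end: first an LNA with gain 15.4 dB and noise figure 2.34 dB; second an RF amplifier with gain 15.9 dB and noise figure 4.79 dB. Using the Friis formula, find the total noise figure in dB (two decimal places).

2.48 dB

Convert to linear (a loss of L dB is a gain of −L dB): F_i = 10^(NF_i/10), G_i = 10^(G_i,dB/10)
  Stage 1: F_1 = 10^(2.34/10) = 1.714, G_1 = 10^(15.4/10) = 34.67
  Stage 2: F_2 = 10^(4.79/10) = 3.013, G_2 = 10^(15.9/10) = 38.90
Friis cascade:
  F = 1.714 + (3.013 − 1)/34.67 = 1.772
NF = 10 log₁₀(1.772) = 2.48 dB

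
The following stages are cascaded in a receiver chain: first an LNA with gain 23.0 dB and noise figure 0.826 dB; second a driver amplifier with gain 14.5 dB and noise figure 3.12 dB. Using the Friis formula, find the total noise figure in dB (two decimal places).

0.84 dB

Convert to linear (a loss of L dB is a gain of −L dB): F_i = 10^(NF_i/10), G_i = 10^(G_i,dB/10)
  Stage 1: F_1 = 10^(0.826/10) = 1.209, G_1 = 10^(23.0/10) = 199.5
  Stage 2: F_2 = 10^(3.12/10) = 2.051, G_2 = 10^(14.5/10) = 28.18
Friis cascade:
  F = 1.209 + (2.051 − 1)/199.5 = 1.215
NF = 10 log₁₀(1.215) = 0.84 dB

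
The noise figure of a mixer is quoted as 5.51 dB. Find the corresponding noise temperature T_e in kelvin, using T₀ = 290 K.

741 K

F = 10^(5.51/10) = 3.55631
T_e = (F − 1)·T₀ = (3.55631 − 1) × 290 = 741 K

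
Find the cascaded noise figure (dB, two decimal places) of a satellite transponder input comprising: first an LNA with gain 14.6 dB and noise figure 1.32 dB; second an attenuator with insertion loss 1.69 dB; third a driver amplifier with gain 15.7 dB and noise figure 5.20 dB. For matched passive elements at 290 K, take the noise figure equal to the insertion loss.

Convert to linear (a loss of L dB is a gain of −L dB): F_i = 10^(NF_i/10), G_i = 10^(G_i,dB/10)
  Stage 1: F_1 = 10^(1.32/10) = 1.355, G_1 = 10^(14.6/10) = 28.84
  Stage 2: F_2 = 10^(1.69/10) = 1.476, G_2 = 10^(−1.69/10) = 0.6776
  Stage 3: F_3 = 10^(5.20/10) = 3.311, G_3 = 10^(15.7/10) = 37.15
Friis cascade:
  F = 1.355 + (1.476 − 1)/28.84 + (3.311 − 1)/19.54 = 1.490
NF = 10 log₁₀(1.490) = 1.73 dB

1.73 dB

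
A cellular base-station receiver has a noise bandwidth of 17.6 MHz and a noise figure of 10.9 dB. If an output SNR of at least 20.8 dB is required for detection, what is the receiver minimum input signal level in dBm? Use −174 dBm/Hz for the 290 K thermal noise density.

−69.8 dBm

Sensitivity = −174 + 10 log₁₀(B) + NF + SNR_min
= −174 + 72.46 + 10.9 + 20.8
= −69.84 dBm → −69.8 dBm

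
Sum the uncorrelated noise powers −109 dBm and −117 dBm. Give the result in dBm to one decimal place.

Convert to linear, add, convert back:
P₁ = 1.26×10⁻¹⁴ W, P₂ = 2.00×10⁻¹⁵ W
P_tot = 1.46×10⁻¹⁴ W → 10 log₁₀(P_tot / 10⁻³) = −108.4 dBm

−108.4 dBm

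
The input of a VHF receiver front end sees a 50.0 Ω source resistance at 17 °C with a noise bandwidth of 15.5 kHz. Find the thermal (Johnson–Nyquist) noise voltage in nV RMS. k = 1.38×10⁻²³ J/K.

111 nV

T = 17 °C + 273.15 = 290.15 K
V_n = √(4kTRB)
4kTRB = 4 × 1.38×10⁻²³ × 290.15 × 5.00×10¹ × 1.55×10⁴ = 1.24×10⁻¹⁴ V²
V_n = √(1.24×10⁻¹⁴) = 1.11×10⁻⁷ V = 111 nV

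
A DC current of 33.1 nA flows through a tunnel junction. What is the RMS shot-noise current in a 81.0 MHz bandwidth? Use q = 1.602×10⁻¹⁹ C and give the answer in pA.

I_n = √(2qI·B)
2qI·B = 2 × 1.602×10⁻¹⁹ × 3.31×10⁻⁸ × 8.10×10⁷ = 8.59×10⁻¹⁹ A²
I_n = √(8.59×10⁻¹⁹) = 9.27×10⁻¹⁰ A = 927 pA

927 pA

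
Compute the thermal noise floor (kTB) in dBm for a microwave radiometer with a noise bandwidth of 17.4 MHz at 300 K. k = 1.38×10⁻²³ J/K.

−101.4 dBm

P_n = kTB = 1.38×10⁻²³ × 300 × 1.74×10⁷ = 7.20×10⁻¹⁴ W
In dBm: 10 log₁₀(7.20×10⁻¹⁴ / 10⁻³) = −101.4 dBm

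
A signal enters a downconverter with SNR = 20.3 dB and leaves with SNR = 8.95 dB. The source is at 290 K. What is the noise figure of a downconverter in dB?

NF (dB) = SNR_in(dB) − SNR_out(dB) when the source is at T₀
NF = 20.3 − 8.95 = 11.35 dB

11.35 dB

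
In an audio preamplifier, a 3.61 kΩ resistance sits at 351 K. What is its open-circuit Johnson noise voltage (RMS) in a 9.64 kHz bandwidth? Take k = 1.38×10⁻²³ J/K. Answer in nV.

V_n = √(4kTRB)
4kTRB = 4 × 1.38×10⁻²³ × 351 × 3.61×10³ × 9.64×10³ = 6.74×10⁻¹³ V²
V_n = √(6.74×10⁻¹³) = 8.21×10⁻⁷ V = 821 nV

821 nV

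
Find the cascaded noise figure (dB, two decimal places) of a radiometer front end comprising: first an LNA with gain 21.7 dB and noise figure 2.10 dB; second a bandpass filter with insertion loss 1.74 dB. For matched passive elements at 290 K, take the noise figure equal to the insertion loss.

2.11 dB

Convert to linear (a loss of L dB is a gain of −L dB): F_i = 10^(NF_i/10), G_i = 10^(G_i,dB/10)
  Stage 1: F_1 = 10^(2.10/10) = 1.622, G_1 = 10^(21.7/10) = 147.9
  Stage 2: F_2 = 10^(1.74/10) = 1.493, G_2 = 10^(−1.74/10) = 0.6699
Friis cascade:
  F = 1.622 + (1.493 − 1)/147.9 = 1.625
NF = 10 log₁₀(1.625) = 2.11 dB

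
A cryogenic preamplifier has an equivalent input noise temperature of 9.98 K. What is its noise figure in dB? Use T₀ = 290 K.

0.147 dB

F = 1 + T_e/T₀ = 1 + 9.98/290 = 1.03441
NF = 10 log₁₀(1.03441) = 0.147 dB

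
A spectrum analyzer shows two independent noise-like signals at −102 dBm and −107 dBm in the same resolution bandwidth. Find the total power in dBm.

Convert to linear, add, convert back:
P₁ = 6.31×10⁻¹⁴ W, P₂ = 2.00×10⁻¹⁴ W
P_tot = 8.30×10⁻¹⁴ W → 10 log₁₀(P_tot / 10⁻³) = −100.8 dBm

−100.8 dBm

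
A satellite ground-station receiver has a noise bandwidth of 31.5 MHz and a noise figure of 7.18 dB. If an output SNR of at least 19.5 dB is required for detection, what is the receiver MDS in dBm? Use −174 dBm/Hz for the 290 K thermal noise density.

−72.3 dBm

Sensitivity = −174 + 10 log₁₀(B) + NF + SNR_min
= −174 + 74.98 + 7.18 + 19.5
= −72.34 dBm → −72.3 dBm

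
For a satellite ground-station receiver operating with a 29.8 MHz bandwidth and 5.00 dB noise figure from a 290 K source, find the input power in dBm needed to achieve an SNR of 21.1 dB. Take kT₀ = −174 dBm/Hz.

−73.2 dBm

Sensitivity = −174 + 10 log₁₀(B) + NF + SNR_min
= −174 + 74.74 + 5.00 + 21.1
= −73.16 dBm → −73.2 dBm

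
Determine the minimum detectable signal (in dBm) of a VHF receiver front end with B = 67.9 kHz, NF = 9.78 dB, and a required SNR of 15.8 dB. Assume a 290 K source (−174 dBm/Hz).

−100.1 dBm

Sensitivity = −174 + 10 log₁₀(B) + NF + SNR_min
= −174 + 48.32 + 9.78 + 15.8
= −100.10 dBm → −100.1 dBm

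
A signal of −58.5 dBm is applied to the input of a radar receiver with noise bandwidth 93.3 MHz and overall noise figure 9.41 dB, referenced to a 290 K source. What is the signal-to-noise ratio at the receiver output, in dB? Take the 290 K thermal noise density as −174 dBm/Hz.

Noise floor: N = −174 + 10 log₁₀(B) + NF
10 log₁₀(9.33×10⁷) = 79.7 dB
N = −174 + 79.7 + 9.41 = −84.89 dBm
SNR = P_sig − N = −58.5 − (−84.89) = 26.39 dB → 26.4 dB

26.4 dB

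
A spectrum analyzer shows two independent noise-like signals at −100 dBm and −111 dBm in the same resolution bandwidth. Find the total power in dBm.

Convert to linear, add, convert back:
P₁ = 1.00×10⁻¹³ W, P₂ = 7.94×10⁻¹⁵ W
P_tot = 1.08×10⁻¹³ W → 10 log₁₀(P_tot / 10⁻³) = −99.7 dBm

−99.7 dBm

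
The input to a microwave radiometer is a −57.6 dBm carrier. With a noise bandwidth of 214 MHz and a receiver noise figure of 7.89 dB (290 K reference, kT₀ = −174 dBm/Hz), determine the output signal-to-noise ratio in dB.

25.2 dB

Noise floor: N = −174 + 10 log₁₀(B) + NF
10 log₁₀(2.14×10⁸) = 83.3 dB
N = −174 + 83.3 + 7.89 = −82.81 dBm
SNR = P_sig − N = −57.6 − (−82.81) = 25.21 dB → 25.2 dB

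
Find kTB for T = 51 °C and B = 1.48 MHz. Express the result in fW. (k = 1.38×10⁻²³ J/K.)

T = 51 °C + 273.15 = 324.15 K
P_n = kTB = 1.38×10⁻²³ × 324.15 × 1.48×10⁶ = 6.62×10⁻¹⁵ W = 6.62 fW

6.62 fW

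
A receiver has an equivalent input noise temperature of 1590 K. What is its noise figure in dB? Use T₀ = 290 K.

8.12 dB

F = 1 + T_e/T₀ = 1 + 1590/290 = 6.48276
NF = 10 log₁₀(6.48276) = 8.12 dB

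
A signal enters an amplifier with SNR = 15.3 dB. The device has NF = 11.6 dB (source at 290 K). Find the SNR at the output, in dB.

3.7 dB

By definition F = SNR_in/SNR_out, so in dB: SNR_out = SNR_in − NF
SNR_out = 15.3 − 11.6 = 3.7 dB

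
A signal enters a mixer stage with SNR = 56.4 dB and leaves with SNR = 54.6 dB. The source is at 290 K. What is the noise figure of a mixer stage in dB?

NF (dB) = SNR_in(dB) − SNR_out(dB) when the source is at T₀
NF = 56.4 − 54.6 = 1.8 dB

1.8 dB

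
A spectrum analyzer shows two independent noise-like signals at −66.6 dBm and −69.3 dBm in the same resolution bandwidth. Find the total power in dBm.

Convert to linear, add, convert back:
P₁ = 2.19×10⁻¹⁰ W, P₂ = 1.17×10⁻¹⁰ W
P_tot = 3.36×10⁻¹⁰ W → 10 log₁₀(P_tot / 10⁻³) = −64.7 dBm

−64.7 dBm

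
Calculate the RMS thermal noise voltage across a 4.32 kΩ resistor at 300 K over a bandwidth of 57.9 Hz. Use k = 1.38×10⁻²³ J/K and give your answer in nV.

V_n = √(4kTRB)
4kTRB = 4 × 1.38×10⁻²³ × 300 × 4.32×10³ × 5.79×10¹ = 4.14×10⁻¹⁵ V²
V_n = √(4.14×10⁻¹⁵) = 6.44×10⁻⁸ V = 64.4 nV

64.4 nV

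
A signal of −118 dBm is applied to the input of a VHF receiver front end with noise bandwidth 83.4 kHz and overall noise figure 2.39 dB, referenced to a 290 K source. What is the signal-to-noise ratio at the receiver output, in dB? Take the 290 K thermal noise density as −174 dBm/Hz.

Noise floor: N = −174 + 10 log₁₀(B) + NF
10 log₁₀(8.34×10⁴) = 49.21 dB
N = −174 + 49.21 + 2.39 = −122.40 dBm
SNR = P_sig − N = −118 − (−122.40) = 4.40 dB → 4.4 dB

4.4 dB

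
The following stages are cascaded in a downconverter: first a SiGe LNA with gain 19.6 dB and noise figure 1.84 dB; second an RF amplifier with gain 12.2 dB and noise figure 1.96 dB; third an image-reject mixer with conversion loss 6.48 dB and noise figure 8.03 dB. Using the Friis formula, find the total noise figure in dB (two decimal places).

1.87 dB

Convert to linear (a loss of L dB is a gain of −L dB): F_i = 10^(NF_i/10), G_i = 10^(G_i,dB/10)
  Stage 1: F_1 = 10^(1.84/10) = 1.528, G_1 = 10^(19.6/10) = 91.20
  Stage 2: F_2 = 10^(1.96/10) = 1.570, G_2 = 10^(12.2/10) = 16.60
  Stage 3: F_3 = 10^(8.03/10) = 6.353, G_3 = 10^(−6.48/10) = 0.2249
Friis cascade:
  F = 1.528 + (1.570 − 1)/91.20 + (6.353 − 1)/1514 = 1.537
NF = 10 log₁₀(1.537) = 1.87 dB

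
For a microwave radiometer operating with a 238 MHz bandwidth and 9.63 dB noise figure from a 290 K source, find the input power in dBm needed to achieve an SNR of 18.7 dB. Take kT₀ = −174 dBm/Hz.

Sensitivity = −174 + 10 log₁₀(B) + NF + SNR_min
= −174 + 83.77 + 9.63 + 18.7
= −61.90 dBm → −61.9 dBm

−61.9 dBm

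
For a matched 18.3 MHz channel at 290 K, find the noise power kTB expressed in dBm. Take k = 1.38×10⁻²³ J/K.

−101.4 dBm

P_n = kTB = 1.38×10⁻²³ × 290 × 1.83×10⁷ = 7.32×10⁻¹⁴ W
In dBm: 10 log₁₀(7.32×10⁻¹⁴ / 10⁻³) = −101.4 dBm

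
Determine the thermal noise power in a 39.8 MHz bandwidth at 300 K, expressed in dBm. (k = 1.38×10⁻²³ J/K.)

−97.8 dBm

P_n = kTB = 1.38×10⁻²³ × 300 × 3.98×10⁷ = 1.65×10⁻¹³ W
In dBm: 10 log₁₀(1.65×10⁻¹³ / 10⁻³) = −97.8 dBm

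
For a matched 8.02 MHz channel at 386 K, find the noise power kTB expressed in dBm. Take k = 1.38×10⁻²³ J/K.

−103.7 dBm

P_n = kTB = 1.38×10⁻²³ × 386 × 8.02×10⁶ = 4.27×10⁻¹⁴ W
In dBm: 10 log₁₀(4.27×10⁻¹⁴ / 10⁻³) = −103.7 dBm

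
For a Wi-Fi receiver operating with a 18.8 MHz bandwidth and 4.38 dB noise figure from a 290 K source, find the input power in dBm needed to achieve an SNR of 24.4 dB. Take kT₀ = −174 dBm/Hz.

Sensitivity = −174 + 10 log₁₀(B) + NF + SNR_min
= −174 + 72.74 + 4.38 + 24.4
= −72.48 dBm → −72.5 dBm

−72.5 dBm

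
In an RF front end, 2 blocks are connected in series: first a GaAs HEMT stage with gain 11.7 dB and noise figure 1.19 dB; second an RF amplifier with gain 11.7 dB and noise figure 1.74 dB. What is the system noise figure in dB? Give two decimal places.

Convert to linear (a loss of L dB is a gain of −L dB): F_i = 10^(NF_i/10), G_i = 10^(G_i,dB/10)
  Stage 1: F_1 = 10^(1.19/10) = 1.315, G_1 = 10^(11.7/10) = 14.79
  Stage 2: F_2 = 10^(1.74/10) = 1.493, G_2 = 10^(11.7/10) = 14.79
Friis cascade:
  F = 1.315 + (1.493 − 1)/14.79 = 1.349
NF = 10 log₁₀(1.349) = 1.30 dB

1.30 dB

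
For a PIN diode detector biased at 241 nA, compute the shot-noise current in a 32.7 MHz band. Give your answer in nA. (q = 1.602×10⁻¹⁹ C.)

1.59 nA

I_n = √(2qI·B)
2qI·B = 2 × 1.602×10⁻¹⁹ × 2.41×10⁻⁷ × 3.27×10⁷ = 2.52×10⁻¹⁸ A²
I_n = √(2.52×10⁻¹⁸) = 1.59×10⁻⁹ A = 1.59 nA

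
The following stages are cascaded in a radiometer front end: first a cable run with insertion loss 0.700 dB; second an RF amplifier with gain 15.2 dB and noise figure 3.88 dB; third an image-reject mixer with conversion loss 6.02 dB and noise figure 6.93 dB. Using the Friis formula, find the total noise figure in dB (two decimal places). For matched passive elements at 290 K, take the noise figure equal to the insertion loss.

Convert to linear (a loss of L dB is a gain of −L dB): F_i = 10^(NF_i/10), G_i = 10^(G_i,dB/10)
  Stage 1: F_1 = 10^(0.700/10) = 1.175, G_1 = 10^(−0.700/10) = 0.8511
  Stage 2: F_2 = 10^(3.88/10) = 2.443, G_2 = 10^(15.2/10) = 33.11
  Stage 3: F_3 = 10^(6.93/10) = 4.932, G_3 = 10^(−6.02/10) = 0.2500
Friis cascade:
  F = 1.175 + (2.443 − 1)/0.8511 + (4.932 − 1)/28.18 = 3.010
NF = 10 log₁₀(3.010) = 4.79 dB

4.79 dB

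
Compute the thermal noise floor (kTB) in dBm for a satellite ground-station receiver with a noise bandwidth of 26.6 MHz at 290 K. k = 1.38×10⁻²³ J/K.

−99.7 dBm

P_n = kTB = 1.38×10⁻²³ × 290 × 2.66×10⁷ = 1.06×10⁻¹³ W
In dBm: 10 log₁₀(1.06×10⁻¹³ / 10⁻³) = −99.7 dBm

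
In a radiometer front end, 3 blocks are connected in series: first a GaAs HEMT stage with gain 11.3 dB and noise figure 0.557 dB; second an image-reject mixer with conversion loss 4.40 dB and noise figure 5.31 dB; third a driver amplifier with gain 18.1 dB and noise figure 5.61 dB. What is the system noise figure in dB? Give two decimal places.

2.68 dB

Convert to linear (a loss of L dB is a gain of −L dB): F_i = 10^(NF_i/10), G_i = 10^(G_i,dB/10)
  Stage 1: F_1 = 10^(0.557/10) = 1.137, G_1 = 10^(11.3/10) = 13.49
  Stage 2: F_2 = 10^(5.31/10) = 3.396, G_2 = 10^(−4.40/10) = 0.3631
  Stage 3: F_3 = 10^(5.61/10) = 3.639, G_3 = 10^(18.1/10) = 64.57
Friis cascade:
  F = 1.137 + (3.396 − 1)/13.49 + (3.639 − 1)/4.898 = 1.853
NF = 10 log₁₀(1.853) = 2.68 dB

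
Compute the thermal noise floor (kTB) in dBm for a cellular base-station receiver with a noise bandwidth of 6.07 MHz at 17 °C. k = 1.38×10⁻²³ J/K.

−106.1 dBm

T = 17 °C + 273.15 = 290.15 K
P_n = kTB = 1.38×10⁻²³ × 290.15 × 6.07×10⁶ = 2.43×10⁻¹⁴ W
In dBm: 10 log₁₀(2.43×10⁻¹⁴ / 10⁻³) = −106.1 dBm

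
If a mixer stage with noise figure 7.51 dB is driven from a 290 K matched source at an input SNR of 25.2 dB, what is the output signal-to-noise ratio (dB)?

By definition F = SNR_in/SNR_out, so in dB: SNR_out = SNR_in − NF
SNR_out = 25.2 − 7.51 = 17.69 dB

17.69 dB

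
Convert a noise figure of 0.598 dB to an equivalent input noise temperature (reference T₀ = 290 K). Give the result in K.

42.8 K

F = 10^(0.598/10) = 1.14762
T_e = (F − 1)·T₀ = (1.14762 − 1) × 290 = 42.8 K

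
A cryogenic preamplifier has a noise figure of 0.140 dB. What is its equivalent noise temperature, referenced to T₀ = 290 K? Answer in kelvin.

F = 10^(0.140/10) = 1.03276
T_e = (F − 1)·T₀ = (1.03276 − 1) × 290 = 9.50 K

9.50 K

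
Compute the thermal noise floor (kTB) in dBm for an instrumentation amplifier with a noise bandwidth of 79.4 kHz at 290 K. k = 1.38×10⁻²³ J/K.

P_n = kTB = 1.38×10⁻²³ × 290 × 7.94×10⁴ = 3.18×10⁻¹⁶ W
In dBm: 10 log₁₀(3.18×10⁻¹⁶ / 10⁻³) = −125.0 dBm

−125.0 dBm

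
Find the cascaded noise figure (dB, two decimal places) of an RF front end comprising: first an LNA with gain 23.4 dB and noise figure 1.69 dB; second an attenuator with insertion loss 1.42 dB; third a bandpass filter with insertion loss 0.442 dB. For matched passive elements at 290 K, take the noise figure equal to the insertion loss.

1.70 dB

Convert to linear (a loss of L dB is a gain of −L dB): F_i = 10^(NF_i/10), G_i = 10^(G_i,dB/10)
  Stage 1: F_1 = 10^(1.69/10) = 1.476, G_1 = 10^(23.4/10) = 218.8
  Stage 2: F_2 = 10^(1.42/10) = 1.387, G_2 = 10^(−1.42/10) = 0.7211
  Stage 3: F_3 = 10^(0.442/10) = 1.107, G_3 = 10^(−0.442/10) = 0.9032
Friis cascade:
  F = 1.476 + (1.387 − 1)/218.8 + (1.107 − 1)/157.8 = 1.478
NF = 10 log₁₀(1.478) = 1.70 dB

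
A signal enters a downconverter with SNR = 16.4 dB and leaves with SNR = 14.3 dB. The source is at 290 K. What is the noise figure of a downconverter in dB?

NF (dB) = SNR_in(dB) − SNR_out(dB) when the source is at T₀
NF = 16.4 − 14.3 = 2.1 dB

2.1 dB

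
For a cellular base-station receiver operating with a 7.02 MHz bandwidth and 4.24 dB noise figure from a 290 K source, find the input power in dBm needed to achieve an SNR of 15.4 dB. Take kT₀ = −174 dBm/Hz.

Sensitivity = −174 + 10 log₁₀(B) + NF + SNR_min
= −174 + 68.46 + 4.24 + 15.4
= −85.90 dBm → −85.9 dBm

−85.9 dBm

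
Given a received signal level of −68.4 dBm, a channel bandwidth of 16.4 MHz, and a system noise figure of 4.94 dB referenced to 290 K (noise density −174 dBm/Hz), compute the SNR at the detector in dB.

Noise floor: N = −174 + 10 log₁₀(B) + NF
10 log₁₀(1.64×10⁷) = 72.15 dB
N = −174 + 72.15 + 4.94 = −96.91 dBm
SNR = P_sig − N = −68.4 − (−96.91) = 28.51 dB → 28.5 dB

28.5 dB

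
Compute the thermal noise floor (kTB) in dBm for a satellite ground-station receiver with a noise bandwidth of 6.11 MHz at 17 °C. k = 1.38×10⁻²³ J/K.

−106.1 dBm

T = 17 °C + 273.15 = 290.15 K
P_n = kTB = 1.38×10⁻²³ × 290.15 × 6.11×10⁶ = 2.45×10⁻¹⁴ W
In dBm: 10 log₁₀(2.45×10⁻¹⁴ / 10⁻³) = −106.1 dBm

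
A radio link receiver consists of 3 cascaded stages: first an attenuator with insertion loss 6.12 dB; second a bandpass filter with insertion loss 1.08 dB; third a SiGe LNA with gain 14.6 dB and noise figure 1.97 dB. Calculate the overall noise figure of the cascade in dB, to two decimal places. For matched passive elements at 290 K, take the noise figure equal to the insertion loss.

Convert to linear (a loss of L dB is a gain of −L dB): F_i = 10^(NF_i/10), G_i = 10^(G_i,dB/10)
  Stage 1: F_1 = 10^(6.12/10) = 4.093, G_1 = 10^(−6.12/10) = 0.2443
  Stage 2: F_2 = 10^(1.08/10) = 1.282, G_2 = 10^(−1.08/10) = 0.7798
  Stage 3: F_3 = 10^(1.97/10) = 1.574, G_3 = 10^(14.6/10) = 28.84
Friis cascade:
  F = 4.093 + (1.282 − 1)/0.2443 + (1.574 − 1)/0.1905 = 8.260
NF = 10 log₁₀(8.260) = 9.17 dB

9.17 dB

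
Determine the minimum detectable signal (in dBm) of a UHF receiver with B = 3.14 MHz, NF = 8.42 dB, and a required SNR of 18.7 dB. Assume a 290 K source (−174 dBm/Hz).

−81.9 dBm

Sensitivity = −174 + 10 log₁₀(B) + NF + SNR_min
= −174 + 64.97 + 8.42 + 18.7
= −81.91 dBm → −81.9 dBm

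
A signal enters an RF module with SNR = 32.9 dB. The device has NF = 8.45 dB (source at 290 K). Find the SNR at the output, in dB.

By definition F = SNR_in/SNR_out, so in dB: SNR_out = SNR_in − NF
SNR_out = 32.9 − 8.45 = 24.45 dB

24.45 dB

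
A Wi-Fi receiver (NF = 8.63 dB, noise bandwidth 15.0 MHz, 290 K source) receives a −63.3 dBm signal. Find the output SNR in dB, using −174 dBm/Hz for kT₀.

Noise floor: N = −174 + 10 log₁₀(B) + NF
10 log₁₀(1.50×10⁷) = 71.76 dB
N = −174 + 71.76 + 8.63 = −93.61 dBm
SNR = P_sig − N = −63.3 − (−93.61) = 30.31 dB → 30.3 dB

30.3 dB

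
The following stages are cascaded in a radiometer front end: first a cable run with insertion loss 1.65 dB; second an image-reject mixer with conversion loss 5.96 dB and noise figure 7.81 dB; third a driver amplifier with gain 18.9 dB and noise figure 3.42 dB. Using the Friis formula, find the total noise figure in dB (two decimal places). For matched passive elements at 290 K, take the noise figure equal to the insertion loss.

Convert to linear (a loss of L dB is a gain of −L dB): F_i = 10^(NF_i/10), G_i = 10^(G_i,dB/10)
  Stage 1: F_1 = 10^(1.65/10) = 1.462, G_1 = 10^(−1.65/10) = 0.6839
  Stage 2: F_2 = 10^(7.81/10) = 6.039, G_2 = 10^(−5.96/10) = 0.2535
  Stage 3: F_3 = 10^(3.42/10) = 2.198, G_3 = 10^(18.9/10) = 77.62
Friis cascade:
  F = 1.462 + (6.039 − 1)/0.6839 + (2.198 − 1)/0.1734 = 15.74
NF = 10 log₁₀(15.74) = 11.97 dB

11.97 dB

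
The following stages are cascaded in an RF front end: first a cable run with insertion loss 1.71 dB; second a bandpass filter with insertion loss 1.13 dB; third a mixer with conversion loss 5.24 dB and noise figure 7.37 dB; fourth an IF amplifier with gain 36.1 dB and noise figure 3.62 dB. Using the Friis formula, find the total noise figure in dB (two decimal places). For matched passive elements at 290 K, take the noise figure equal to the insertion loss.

Convert to linear (a loss of L dB is a gain of −L dB): F_i = 10^(NF_i/10), G_i = 10^(G_i,dB/10)
  Stage 1: F_1 = 10^(1.71/10) = 1.483, G_1 = 10^(−1.71/10) = 0.6745
  Stage 2: F_2 = 10^(1.13/10) = 1.297, G_2 = 10^(−1.13/10) = 0.7709
  Stage 3: F_3 = 10^(7.37/10) = 5.458, G_3 = 10^(−5.24/10) = 0.2992
  Stage 4: F_4 = 10^(3.62/10) = 2.301, G_4 = 10^(36.1/10) = 4074
Friis cascade:
  F = 1.483 + (1.297 − 1)/0.6745 + (5.458 − 1)/0.5200 + (2.301 − 1)/0.1556 = 18.86
NF = 10 log₁₀(18.86) = 12.76 dB

12.76 dB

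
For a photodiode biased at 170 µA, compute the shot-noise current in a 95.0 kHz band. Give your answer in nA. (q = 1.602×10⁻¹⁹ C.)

2.27 nA

I_n = √(2qI·B)
2qI·B = 2 × 1.602×10⁻¹⁹ × 1.70×10⁻⁴ × 9.50×10⁴ = 5.17×10⁻¹⁸ A²
I_n = √(5.17×10⁻¹⁸) = 2.27×10⁻⁹ A = 2.27 nA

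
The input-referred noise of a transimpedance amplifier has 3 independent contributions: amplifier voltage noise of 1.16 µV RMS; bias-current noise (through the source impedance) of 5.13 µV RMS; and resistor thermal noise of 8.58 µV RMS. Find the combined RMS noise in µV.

10.1 µV

Uncorrelated sources add in power (mean-square): V_tot = √(ΣV_i²)
V_tot = √[(1.16×10⁻⁶)² + (5.13×10⁻⁶)² + (8.58×10⁻⁶)²] = 1.01×10⁻⁵ V = 10.1 µV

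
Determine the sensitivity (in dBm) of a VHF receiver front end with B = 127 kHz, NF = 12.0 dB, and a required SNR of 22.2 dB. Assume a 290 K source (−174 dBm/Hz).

Sensitivity = −174 + 10 log₁₀(B) + NF + SNR_min
= −174 + 51.04 + 12.0 + 22.2
= −88.76 dBm → −88.8 dBm

−88.8 dBm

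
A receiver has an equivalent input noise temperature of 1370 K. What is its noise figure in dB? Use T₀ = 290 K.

7.58 dB

F = 1 + T_e/T₀ = 1 + 1370/290 = 5.72414
NF = 10 log₁₀(5.72414) = 7.58 dB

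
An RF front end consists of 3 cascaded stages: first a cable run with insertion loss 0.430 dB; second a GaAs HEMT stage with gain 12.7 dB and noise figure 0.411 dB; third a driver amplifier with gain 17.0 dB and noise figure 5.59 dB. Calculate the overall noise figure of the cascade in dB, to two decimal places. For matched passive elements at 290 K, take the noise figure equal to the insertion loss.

Convert to linear (a loss of L dB is a gain of −L dB): F_i = 10^(NF_i/10), G_i = 10^(G_i,dB/10)
  Stage 1: F_1 = 10^(0.430/10) = 1.104, G_1 = 10^(−0.430/10) = 0.9057
  Stage 2: F_2 = 10^(0.411/10) = 1.099, G_2 = 10^(12.7/10) = 18.62
  Stage 3: F_3 = 10^(5.59/10) = 3.622, G_3 = 10^(17.0/10) = 50.12
Friis cascade:
  F = 1.104 + (1.099 − 1)/0.9057 + (3.622 − 1)/16.87 = 1.369
NF = 10 log₁₀(1.369) = 1.36 dB

1.36 dB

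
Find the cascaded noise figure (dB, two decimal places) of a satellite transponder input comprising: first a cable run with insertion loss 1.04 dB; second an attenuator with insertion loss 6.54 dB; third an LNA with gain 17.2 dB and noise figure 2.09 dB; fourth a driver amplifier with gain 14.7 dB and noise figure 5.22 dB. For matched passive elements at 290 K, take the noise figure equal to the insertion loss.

9.79 dB

Convert to linear (a loss of L dB is a gain of −L dB): F_i = 10^(NF_i/10), G_i = 10^(G_i,dB/10)
  Stage 1: F_1 = 10^(1.04/10) = 1.271, G_1 = 10^(−1.04/10) = 0.7870
  Stage 2: F_2 = 10^(6.54/10) = 4.508, G_2 = 10^(−6.54/10) = 0.2218
  Stage 3: F_3 = 10^(2.09/10) = 1.618, G_3 = 10^(17.2/10) = 52.48
  Stage 4: F_4 = 10^(5.22/10) = 3.327, G_4 = 10^(14.7/10) = 29.51
Friis cascade:
  F = 1.271 + (4.508 − 1)/0.7870 + (1.618 − 1)/0.1746 + (3.327 − 1)/9.162 = 9.522
NF = 10 log₁₀(9.522) = 9.79 dB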